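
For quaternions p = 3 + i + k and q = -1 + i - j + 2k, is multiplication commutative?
No: pq = -6 + 3i - 4j + 4k ≠ -6 + i - 2j + 6k = qp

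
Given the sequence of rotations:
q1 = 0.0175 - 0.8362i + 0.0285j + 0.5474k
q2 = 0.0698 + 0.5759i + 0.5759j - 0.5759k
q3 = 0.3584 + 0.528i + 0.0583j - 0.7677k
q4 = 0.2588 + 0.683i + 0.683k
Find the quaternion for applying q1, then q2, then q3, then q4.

q2 · q1 = 0.7816 + 0.2834i + 0.1784j + 0.5261k
q3 · q2 · q1 = 0.524 + 0.6819i - 0.3858j - 0.3338k
q4 · q3 · q2 · q1 = -0.1021 + 0.7979i + 0.5939j + 0.008k
-0.1021 + 0.7979i + 0.5939j + 0.008k


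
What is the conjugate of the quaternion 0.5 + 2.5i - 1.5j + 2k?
0.5 - 2.5i + 1.5j - 2k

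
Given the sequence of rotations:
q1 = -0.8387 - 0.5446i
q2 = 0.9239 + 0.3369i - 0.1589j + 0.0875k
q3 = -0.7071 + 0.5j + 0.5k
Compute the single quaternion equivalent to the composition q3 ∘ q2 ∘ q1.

q2 · q1 = -0.5914 - 0.7857i + 0.0856j - 0.1599k
q3 · q2 · q1 = 0.4553 + 0.4328i - 0.7491j + 0.2102k
0.4553 + 0.4328i - 0.7491j + 0.2102k


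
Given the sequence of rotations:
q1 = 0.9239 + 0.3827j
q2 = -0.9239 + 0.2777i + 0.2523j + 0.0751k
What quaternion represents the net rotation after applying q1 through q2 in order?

q2 · q1 = -0.9501 + 0.2278i - 0.1205j + 0.1757k
-0.9501 + 0.2278i - 0.1205j + 0.1757k


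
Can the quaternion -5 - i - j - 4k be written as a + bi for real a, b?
No. The quaternion -5 - i - j - 4k has j-coefficient y = -1 and k-coefficient z = -4, not both zero, so it does not lie in the complex subalgebra spanned by 1 and i.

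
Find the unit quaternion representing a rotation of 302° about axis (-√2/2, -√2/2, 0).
-0.8746 - 0.3428i - 0.3428j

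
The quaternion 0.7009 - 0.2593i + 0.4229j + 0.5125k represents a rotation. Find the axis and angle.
axis = (-0.3635, 0.5929, 0.7185), θ = 91°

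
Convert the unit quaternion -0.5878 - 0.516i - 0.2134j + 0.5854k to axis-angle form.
axis = (-0.6378, -0.2638, 0.7236), θ = 252°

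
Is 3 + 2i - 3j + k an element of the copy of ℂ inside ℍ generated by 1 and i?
No. The quaternion 3 + 2i - 3j + k has j-coefficient y = -3 and k-coefficient z = 1, not both zero, so it does not lie in the complex subalgebra spanned by 1 and i.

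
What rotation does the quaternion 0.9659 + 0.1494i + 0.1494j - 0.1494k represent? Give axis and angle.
axis = (√3/3, √3/3, -√3/3), θ = π/6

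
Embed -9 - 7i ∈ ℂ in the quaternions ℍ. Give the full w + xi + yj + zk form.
-9 - 7i + 0j + 0k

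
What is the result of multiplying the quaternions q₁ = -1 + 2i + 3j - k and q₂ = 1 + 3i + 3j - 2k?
-18 - 4i + j - 2k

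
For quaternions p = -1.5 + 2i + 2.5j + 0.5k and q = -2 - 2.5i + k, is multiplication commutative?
No: pq = 7.5 + 2.25i - 8.25j + 3.75k ≠ 7.5 - 2.75i - 1.75j - 8.75k = qp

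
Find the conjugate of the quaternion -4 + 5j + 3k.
-4 - 5j - 3k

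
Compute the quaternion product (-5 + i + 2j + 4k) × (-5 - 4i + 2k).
21 + 19i - 28j - 22k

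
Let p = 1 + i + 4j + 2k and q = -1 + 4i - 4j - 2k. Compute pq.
15 + 3i + 2j - 24k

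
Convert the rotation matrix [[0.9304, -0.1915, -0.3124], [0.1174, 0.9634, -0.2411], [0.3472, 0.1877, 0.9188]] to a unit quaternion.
0.9763 + 0.1098i - 0.1689j + 0.0791k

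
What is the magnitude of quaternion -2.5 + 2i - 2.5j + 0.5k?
4.093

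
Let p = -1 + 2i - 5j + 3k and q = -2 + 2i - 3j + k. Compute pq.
-20 - 2i + 17j - 3k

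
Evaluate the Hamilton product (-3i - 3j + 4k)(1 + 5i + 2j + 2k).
13 - 17i + 23j + 13k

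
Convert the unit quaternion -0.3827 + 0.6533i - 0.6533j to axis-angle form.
axis = (√2/2, -√2/2, 0), θ = 5π/4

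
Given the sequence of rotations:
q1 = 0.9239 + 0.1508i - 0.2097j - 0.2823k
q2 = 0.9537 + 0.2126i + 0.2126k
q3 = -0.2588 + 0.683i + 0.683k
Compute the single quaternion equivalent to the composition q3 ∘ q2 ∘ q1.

q2 · q1 = 0.9091 + 0.3848i - 0.1079j - 0.1174k
q3 · q2 · q1 = -0.4179 + 0.595i + 0.3709j + 0.5776k
-0.4179 + 0.595i + 0.3709j + 0.5776k


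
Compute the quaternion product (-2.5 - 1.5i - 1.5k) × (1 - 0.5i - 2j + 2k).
-0.25 - 3.25i + 8.75j - 3.5k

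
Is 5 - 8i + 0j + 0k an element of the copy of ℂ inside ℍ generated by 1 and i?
Yes. The quaternion 5 - 8i has j- and k-coefficients y = z = 0, so it lies in the complex subalgebra spanned by 1 and i.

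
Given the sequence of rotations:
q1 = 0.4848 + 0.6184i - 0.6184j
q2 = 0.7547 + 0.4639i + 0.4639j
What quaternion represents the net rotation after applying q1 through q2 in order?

q2 · q1 = 0.3659 + 0.6916i - 0.2418j - 0.5738k
0.3659 + 0.6916i - 0.2418j - 0.5738k


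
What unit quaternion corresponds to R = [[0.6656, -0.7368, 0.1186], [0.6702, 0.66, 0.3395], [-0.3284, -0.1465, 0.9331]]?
0.9026 - 0.1346i + 0.1238j + 0.3897k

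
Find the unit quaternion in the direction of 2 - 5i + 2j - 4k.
0.2857 - 0.7143i + 0.2857j - 0.5714k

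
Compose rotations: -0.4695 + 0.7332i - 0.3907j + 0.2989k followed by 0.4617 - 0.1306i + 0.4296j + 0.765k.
-0.1818 + 0.8271i + 0.2179j - 0.4851k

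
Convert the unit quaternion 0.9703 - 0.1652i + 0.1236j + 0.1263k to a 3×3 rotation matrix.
[[0.9375, -0.2859, 0.1981], [0.2043, 0.9135, 0.3518], [-0.2816, -0.2894, 0.9149]]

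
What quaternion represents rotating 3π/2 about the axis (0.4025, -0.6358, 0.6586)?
-0.7071 + 0.2846i - 0.4496j + 0.4657k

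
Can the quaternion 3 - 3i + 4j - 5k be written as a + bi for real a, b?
No. The quaternion 3 - 3i + 4j - 5k has j-coefficient y = 4 and k-coefficient z = -5, not both zero, so it does not lie in the complex subalgebra spanned by 1 and i.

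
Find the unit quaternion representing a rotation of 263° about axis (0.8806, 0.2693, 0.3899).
-0.6626 + 0.6595i + 0.2017j + 0.292k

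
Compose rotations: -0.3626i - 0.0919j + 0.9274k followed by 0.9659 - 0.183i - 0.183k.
0.1034 - 0.3671i + 0.1473j + 0.9126k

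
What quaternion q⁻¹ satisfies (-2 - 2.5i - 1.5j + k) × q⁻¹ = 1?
-0.1481 + 0.1852i + 0.1111j - 0.0741k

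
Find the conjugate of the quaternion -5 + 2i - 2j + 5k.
-5 - 2i + 2j - 5k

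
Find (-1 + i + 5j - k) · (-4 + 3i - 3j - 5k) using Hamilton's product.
11 - 35i - 15j - 9k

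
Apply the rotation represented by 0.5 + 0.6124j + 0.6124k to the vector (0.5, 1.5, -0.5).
(-1.475, 0.306, 0.694)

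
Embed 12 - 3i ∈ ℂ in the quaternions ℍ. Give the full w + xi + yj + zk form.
12 - 3i + 0j + 0k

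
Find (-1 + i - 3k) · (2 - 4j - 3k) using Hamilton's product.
-11 - 10i + 7j - 7k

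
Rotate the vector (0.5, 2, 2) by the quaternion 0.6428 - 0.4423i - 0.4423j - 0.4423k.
(1.674, 2.266, 0.56)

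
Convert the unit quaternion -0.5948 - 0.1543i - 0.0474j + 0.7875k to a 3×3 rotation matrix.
[[-0.2448, 0.9514, -0.1866], [-0.9222, -0.2879, -0.2582], [-0.2994, 0.1089, 0.9479]]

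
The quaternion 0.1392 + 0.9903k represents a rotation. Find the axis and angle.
axis = (0, 0, 1), θ = 164°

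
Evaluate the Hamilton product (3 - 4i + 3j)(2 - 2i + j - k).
-5 - 17i + 5j - k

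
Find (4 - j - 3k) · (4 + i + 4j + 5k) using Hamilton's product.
35 + 11i + 9j + 9k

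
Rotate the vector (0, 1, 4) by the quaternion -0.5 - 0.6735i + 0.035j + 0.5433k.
(-2.571, -3.039, 1.073)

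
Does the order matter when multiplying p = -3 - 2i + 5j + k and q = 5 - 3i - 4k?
Yes: pq = -17 - 21i + 14j + 32k ≠ -17 + 19i + 36j + 2k = qp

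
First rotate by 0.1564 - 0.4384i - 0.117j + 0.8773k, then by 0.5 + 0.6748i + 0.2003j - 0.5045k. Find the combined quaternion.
0.8401 + 0.003i - 0.398j + 0.3686k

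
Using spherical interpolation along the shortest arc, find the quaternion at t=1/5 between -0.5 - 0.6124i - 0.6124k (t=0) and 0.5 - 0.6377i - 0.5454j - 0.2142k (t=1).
-0.314 - 0.7174i - 0.1452j - 0.6047k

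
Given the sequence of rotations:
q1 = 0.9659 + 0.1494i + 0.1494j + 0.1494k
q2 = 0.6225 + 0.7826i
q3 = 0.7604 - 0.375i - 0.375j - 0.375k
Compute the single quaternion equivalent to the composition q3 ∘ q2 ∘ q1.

q2 · q1 = 0.4844 + 0.8489i - 0.0239j + 0.2099k
q3 · q2 · q1 = 0.7564 + 0.3762i - 0.4394j + 0.3053k
0.7564 + 0.3762i - 0.4394j + 0.3053k


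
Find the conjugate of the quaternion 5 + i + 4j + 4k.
5 - i - 4j - 4k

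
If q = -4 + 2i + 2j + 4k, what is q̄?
-4 - 2i - 2j - 4k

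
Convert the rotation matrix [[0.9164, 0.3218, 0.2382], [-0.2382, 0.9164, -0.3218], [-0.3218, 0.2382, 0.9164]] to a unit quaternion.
0.9681 + 0.1446i + 0.1446j - 0.1446k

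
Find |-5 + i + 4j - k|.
√43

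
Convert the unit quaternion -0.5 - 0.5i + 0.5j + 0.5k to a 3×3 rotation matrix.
[[0, 0, -1], [-1, 0, 0], [0, 1, 0]]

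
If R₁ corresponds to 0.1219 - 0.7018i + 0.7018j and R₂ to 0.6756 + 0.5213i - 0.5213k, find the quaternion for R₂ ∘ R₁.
0.4482 - 0.0447i + 0.84j + 0.3023k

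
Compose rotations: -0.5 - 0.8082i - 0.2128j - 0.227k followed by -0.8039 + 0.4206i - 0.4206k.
0.6464 + 0.3499i + 0.6065j + 0.3033k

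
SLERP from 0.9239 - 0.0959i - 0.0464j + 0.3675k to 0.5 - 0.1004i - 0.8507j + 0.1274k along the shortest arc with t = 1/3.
0.8692 - 0.109i - 0.3625j + 0.3181k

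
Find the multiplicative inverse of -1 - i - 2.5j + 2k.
-0.0816 + 0.0816i + 0.2041j - 0.1633k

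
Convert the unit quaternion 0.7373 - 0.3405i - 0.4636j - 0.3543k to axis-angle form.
axis = (-0.504, -0.6862, -0.5244), θ = 85°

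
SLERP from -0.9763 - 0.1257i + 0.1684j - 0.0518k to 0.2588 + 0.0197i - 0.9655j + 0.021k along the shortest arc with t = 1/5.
-0.9138 - 0.1143i + 0.3866j - 0.0503k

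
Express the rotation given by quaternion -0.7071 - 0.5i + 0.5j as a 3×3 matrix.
[[0.5, -0.5, -0.7071], [-0.5, 0.5, -0.7071], [0.7071, 0.7071, 0]]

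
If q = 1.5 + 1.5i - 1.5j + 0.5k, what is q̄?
1.5 - 1.5i + 1.5j - 0.5k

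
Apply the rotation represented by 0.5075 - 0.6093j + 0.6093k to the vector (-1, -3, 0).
(2.34, -1.391, 1.609)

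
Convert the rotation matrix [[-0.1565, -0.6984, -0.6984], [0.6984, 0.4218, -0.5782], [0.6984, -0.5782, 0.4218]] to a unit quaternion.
0.6494 - 0.5377j + 0.5377k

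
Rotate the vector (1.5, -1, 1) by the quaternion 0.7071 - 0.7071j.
(-1, -1, 1.5)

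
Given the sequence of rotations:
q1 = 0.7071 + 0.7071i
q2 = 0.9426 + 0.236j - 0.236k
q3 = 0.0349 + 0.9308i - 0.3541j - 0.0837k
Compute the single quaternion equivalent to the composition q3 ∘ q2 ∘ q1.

q2 · q1 = 0.6665 + 0.6665i - 0.3338k
q3 · q2 · q1 = -0.6251 + 0.7618i + 0.0189j + 0.1686k
-0.6251 + 0.7618i + 0.0189j + 0.1686k


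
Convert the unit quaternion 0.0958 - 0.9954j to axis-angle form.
axis = (0, -1, 0), θ = 169°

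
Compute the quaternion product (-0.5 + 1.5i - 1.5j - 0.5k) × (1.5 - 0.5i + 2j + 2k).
4 + 0.5i - 6j + 0.5k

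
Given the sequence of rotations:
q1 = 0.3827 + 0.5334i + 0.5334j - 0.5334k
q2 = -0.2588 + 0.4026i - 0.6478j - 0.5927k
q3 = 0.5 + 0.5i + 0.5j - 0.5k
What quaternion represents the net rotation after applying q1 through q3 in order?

q2 · q1 = -0.2844 + 0.6777i - 0.4874j + 0.4715k
q3 · q2 · q1 = -0.0016 + 0.1887i - 0.9605j - 0.2046k
-0.0016 + 0.1887i - 0.9605j - 0.2046k


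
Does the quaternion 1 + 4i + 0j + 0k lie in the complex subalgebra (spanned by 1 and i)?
Yes. The quaternion 1 + 4i has j- and k-coefficients y = z = 0, so it lies in the complex subalgebra spanned by 1 and i.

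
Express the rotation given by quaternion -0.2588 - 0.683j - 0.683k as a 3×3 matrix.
[[-0.866, -0.3535, 0.3535], [0.3535, 0.067, 0.933], [-0.3535, 0.933, 0.067]]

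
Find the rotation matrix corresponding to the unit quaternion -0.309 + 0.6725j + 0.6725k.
[[-0.809, 0.4156, -0.4156], [-0.4156, 0.0955, 0.9045], [0.4156, 0.9045, 0.0955]]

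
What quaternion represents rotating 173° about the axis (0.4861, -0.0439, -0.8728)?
0.061 + 0.4852i - 0.0438j - 0.8712k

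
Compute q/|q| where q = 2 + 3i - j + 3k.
0.417 + 0.6255i - 0.2085j + 0.6255k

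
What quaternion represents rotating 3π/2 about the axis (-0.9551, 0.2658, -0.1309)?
-0.7071 - 0.6754i + 0.1879j - 0.0926k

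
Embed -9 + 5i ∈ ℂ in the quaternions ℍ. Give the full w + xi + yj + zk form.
-9 + 5i + 0j + 0k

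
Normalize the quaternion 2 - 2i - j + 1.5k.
0.5963 - 0.5963i - 0.2981j + 0.4472k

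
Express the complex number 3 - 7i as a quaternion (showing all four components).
3 - 7i + 0j + 0k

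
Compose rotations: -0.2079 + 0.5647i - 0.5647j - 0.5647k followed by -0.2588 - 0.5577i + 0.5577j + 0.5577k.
0.9986 - 0.0302i + 0.0302j + 0.0302k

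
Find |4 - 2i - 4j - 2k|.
√40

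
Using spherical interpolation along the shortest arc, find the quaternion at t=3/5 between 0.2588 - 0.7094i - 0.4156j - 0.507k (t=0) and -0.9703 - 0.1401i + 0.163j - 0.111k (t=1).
0.875 - 0.2775i - 0.3482j - 0.1901k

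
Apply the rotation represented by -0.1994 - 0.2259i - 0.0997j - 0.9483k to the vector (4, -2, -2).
(-3.544, 3.296, -0.76)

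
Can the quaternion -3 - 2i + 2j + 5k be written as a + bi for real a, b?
No. The quaternion -3 - 2i + 2j + 5k has j-coefficient y = 2 and k-coefficient z = 5, not both zero, so it does not lie in the complex subalgebra spanned by 1 and i.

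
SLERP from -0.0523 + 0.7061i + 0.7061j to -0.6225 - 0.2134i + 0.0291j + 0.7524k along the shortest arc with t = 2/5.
0.307 + 0.6677i + 0.5323j - 0.4201k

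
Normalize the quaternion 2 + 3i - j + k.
0.5164 + 0.7746i - 0.2582j + 0.2582k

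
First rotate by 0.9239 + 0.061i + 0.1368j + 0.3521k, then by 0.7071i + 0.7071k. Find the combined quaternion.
-0.2921 + 0.5566i - 0.2058j + 0.75k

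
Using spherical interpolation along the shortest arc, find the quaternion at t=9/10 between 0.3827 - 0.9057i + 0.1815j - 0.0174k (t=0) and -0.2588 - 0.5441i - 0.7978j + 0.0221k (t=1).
-0.1958 - 0.644i - 0.7393j + 0.0188k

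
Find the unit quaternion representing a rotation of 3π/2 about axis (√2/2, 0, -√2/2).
-0.7071 + 0.5i - 0.5k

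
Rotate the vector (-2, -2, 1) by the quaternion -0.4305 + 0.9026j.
(0.482, -2, -2.184)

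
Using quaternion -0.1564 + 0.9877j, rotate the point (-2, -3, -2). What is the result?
(2.52, -3, 1.284)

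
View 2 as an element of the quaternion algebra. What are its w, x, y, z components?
2 + 0i + 0j + 0k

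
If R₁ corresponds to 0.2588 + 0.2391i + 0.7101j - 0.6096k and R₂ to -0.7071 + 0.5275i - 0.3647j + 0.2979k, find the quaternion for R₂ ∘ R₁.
0.1315 - 0.0218i - 0.2037j + 0.9699k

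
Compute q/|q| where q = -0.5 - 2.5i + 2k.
-0.1543 - 0.7715i + 0.6172k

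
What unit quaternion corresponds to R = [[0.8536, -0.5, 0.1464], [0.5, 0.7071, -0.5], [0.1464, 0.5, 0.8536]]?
0.9239 + 0.2706i + 0.2706k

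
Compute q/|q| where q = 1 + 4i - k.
0.2357 + 0.9428i - 0.2357k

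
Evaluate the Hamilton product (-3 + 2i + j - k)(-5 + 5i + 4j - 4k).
-3 - 25i - 14j + 20k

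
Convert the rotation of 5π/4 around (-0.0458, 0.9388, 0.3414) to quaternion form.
-0.3827 - 0.0423i + 0.8673j + 0.3154k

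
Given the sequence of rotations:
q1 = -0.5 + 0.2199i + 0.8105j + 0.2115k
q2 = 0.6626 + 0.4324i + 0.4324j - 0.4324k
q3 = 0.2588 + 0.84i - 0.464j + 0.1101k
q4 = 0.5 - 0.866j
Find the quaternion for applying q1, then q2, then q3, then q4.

q2 · q1 = -0.6854 + 0.3714i + 0.1343j + 0.6117k
q3 · q2 · q1 = -0.4944 - 0.7782i - 0.1202j + 0.368k
q4 · q3 · q2 · q1 = -0.3513 - 0.7078i + 0.3681j - 0.4899k
-0.3513 - 0.7078i + 0.3681j - 0.4899k


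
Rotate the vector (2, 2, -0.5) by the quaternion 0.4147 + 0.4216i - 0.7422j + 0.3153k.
(-2.201, 0.572, 1.755)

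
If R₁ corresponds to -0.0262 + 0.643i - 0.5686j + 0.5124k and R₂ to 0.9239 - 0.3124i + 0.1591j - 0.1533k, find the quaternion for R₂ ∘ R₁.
0.3457 + 0.5966i - 0.468j + 0.5528k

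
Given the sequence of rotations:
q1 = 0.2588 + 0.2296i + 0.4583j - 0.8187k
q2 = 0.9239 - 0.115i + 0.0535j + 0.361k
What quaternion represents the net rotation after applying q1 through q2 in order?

q2 · q1 = 0.5365 - 0.0269i + 0.426j - 0.728k
0.5365 - 0.0269i + 0.426j - 0.728k


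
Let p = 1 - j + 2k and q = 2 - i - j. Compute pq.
1 + i - 5j + 3k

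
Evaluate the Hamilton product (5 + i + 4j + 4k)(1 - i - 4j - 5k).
42 - 8i - 15j - 21k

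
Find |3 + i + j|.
√11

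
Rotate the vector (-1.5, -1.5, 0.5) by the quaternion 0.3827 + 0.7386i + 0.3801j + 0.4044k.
(-0.51, -0.808, -1.959)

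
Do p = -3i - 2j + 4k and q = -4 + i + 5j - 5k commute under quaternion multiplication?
No: pq = 33 + 2i - 3j - 29k ≠ 33 + 22i + 19j - 3k = qp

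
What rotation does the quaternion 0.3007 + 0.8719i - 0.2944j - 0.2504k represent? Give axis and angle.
axis = (0.9142, -0.3087, -0.2626), θ = 145°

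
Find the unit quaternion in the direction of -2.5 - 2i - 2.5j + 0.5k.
-0.6108 - 0.4887i - 0.6108j + 0.1222k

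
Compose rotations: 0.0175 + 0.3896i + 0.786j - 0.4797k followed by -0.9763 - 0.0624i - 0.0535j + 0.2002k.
0.1453 - 0.5132i - 0.7202j + 0.4436k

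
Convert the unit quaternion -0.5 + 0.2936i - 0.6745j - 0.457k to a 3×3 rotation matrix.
[[-0.3276, -0.8531, 0.4061], [0.0609, 0.4099, 0.9101], [-0.9429, 0.3229, -0.0823]]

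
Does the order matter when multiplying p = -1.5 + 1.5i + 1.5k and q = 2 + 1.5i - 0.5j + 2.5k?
Yes: pq = -9 + 1.5i - 0.75j - 1.5k ≠ -9 + 2.25j = qp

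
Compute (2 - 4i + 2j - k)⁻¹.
0.08 + 0.16i - 0.08j + 0.04k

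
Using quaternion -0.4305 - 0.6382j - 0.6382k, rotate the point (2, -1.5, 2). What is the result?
(0.665, 2.45, -1.95)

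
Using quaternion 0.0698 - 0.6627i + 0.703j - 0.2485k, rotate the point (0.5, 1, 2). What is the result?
(-0.098, -0.999, -2.06)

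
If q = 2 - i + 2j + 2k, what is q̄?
2 + i - 2j - 2k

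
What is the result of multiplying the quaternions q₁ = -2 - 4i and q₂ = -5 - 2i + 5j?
2 + 24i - 10j - 20k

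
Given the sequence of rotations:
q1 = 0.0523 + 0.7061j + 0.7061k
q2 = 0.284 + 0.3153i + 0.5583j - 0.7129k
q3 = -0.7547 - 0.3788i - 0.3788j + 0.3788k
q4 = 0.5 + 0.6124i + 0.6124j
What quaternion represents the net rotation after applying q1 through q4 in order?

q2 · q1 = 0.124 + 0.9141i + 0.0071j + 0.3859k
q3 · q2 · q1 = 0.1092 - 0.8857i + 0.4401j + 0.0993k
q4 · q3 · q2 · q1 = 0.3275 - 0.3152i + 0.2261j + 0.8616k
0.3275 - 0.3152i + 0.2261j + 0.8616k


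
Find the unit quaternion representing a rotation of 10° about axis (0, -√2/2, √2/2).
0.9962 - 0.0616j + 0.0616k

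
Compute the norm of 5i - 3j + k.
√35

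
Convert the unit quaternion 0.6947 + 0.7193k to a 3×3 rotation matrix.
[[-0.0348, -0.9994, 0], [0.9994, -0.0348, 0], [0, 0, 1]]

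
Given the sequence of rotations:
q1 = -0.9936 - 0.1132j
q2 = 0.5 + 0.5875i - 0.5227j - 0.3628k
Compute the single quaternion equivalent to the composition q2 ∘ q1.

q2 · q1 = -0.556 - 0.6248i + 0.4628j + 0.294k
-0.556 - 0.6248i + 0.4628j + 0.294k


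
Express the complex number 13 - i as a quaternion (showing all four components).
13 - i + 0j + 0k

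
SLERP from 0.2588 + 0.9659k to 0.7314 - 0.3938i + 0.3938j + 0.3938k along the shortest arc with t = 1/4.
0.421 - 0.1144i + 0.1144j + 0.8925k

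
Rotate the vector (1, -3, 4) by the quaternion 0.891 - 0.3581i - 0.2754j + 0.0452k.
(-1.598, 0.512, 4.815)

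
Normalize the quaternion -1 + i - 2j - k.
-0.378 + 0.378i - 0.7559j - 0.378k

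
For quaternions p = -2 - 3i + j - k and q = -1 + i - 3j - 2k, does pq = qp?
No: pq = 6 - 4i - 2j + 13k ≠ 6 + 6i + 12j - 3k = qp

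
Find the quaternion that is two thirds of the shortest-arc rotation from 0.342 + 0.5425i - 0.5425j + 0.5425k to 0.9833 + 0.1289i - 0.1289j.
0.8706 + 0.3125i - 0.3125j + 0.2163k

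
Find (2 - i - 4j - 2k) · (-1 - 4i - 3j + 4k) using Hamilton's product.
-10 - 29i + 10j - 3k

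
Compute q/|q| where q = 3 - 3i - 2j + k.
0.6255 - 0.6255i - 0.417j + 0.2085k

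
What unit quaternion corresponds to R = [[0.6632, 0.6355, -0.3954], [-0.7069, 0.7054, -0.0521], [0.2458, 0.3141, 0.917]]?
0.9063 + 0.101i - 0.1769j - 0.3703k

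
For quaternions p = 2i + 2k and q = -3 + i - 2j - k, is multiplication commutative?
No: pq = -2i + 4j - 10k ≠ -10i - 4j - 2k = qp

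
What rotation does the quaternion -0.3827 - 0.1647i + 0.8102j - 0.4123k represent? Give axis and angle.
axis = (-0.1783, 0.877, -0.4463), θ = 5π/4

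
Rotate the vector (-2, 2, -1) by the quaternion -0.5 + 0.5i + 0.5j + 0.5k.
(2, -1, -2)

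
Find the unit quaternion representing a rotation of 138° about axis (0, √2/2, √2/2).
0.3584 + 0.6601j + 0.6601k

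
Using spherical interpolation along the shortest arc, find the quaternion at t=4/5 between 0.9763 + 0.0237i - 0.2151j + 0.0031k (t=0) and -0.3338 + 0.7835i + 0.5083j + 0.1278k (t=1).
0.5336 - 0.6761i - 0.496j - 0.1105k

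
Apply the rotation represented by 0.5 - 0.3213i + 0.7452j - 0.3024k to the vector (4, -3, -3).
(-3.463, -4.569, 1.064)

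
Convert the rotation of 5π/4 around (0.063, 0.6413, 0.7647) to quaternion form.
-0.3827 + 0.0582i + 0.5925j + 0.7065k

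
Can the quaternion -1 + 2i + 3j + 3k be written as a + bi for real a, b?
No. The quaternion -1 + 2i + 3j + 3k has j-coefficient y = 3 and k-coefficient z = 3, not both zero, so it does not lie in the complex subalgebra spanned by 1 and i.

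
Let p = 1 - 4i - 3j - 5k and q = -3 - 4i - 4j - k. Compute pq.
-36 - 9i + 21j + 18k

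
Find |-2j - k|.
√5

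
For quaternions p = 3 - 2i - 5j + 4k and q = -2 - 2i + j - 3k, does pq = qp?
No: pq = 7 + 9i - j - 29k ≠ 7 - 13i + 27j - 5k = qp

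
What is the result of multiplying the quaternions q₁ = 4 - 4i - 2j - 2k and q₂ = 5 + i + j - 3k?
20 - 8i - 20j - 24k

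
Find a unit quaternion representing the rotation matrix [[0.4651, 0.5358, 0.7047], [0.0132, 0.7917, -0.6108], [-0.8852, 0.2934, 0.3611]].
0.809 + 0.2794i + 0.4913j - 0.1615k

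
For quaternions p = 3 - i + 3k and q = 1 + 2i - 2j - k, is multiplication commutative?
No: pq = 8 + 11i - j + 2k ≠ 8 - i - 11j - 2k = qp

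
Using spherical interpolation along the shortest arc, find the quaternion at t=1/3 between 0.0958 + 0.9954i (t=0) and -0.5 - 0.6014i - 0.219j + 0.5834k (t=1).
0.2556 + 0.9383i + 0.0819j - 0.2181k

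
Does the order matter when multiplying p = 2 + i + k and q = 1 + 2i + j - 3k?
Yes: pq = 3 + 4i + 7j - 4k ≠ 3 + 6i - 3j - 6k = qp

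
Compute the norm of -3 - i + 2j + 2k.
√18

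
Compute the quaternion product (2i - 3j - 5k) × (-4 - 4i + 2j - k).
9 + 5i + 34j + 12k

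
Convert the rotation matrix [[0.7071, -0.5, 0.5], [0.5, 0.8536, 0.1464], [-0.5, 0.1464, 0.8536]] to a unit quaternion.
0.9239 + 0.2706j + 0.2706k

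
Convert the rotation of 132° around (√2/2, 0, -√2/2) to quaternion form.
0.4067 + 0.646i - 0.646k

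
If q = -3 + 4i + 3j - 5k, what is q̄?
-3 - 4i - 3j + 5k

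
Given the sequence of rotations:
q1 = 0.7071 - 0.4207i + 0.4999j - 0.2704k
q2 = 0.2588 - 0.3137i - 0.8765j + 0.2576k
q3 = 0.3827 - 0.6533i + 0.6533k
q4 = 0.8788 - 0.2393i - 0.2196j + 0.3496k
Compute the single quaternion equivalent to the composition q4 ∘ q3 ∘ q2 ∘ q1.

q2 · q1 = 0.5588 - 0.2225i - 0.6836j - 0.4134k
q3 · q2 · q1 = 0.3386 - 0.0036i - 0.677j + 0.6535k
q4 · q3 · q2 · q1 = -0.0804 + 0.009i - 0.5142j + 0.8539k
-0.0804 + 0.009i - 0.5142j + 0.8539k


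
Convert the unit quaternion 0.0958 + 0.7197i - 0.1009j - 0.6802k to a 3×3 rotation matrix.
[[0.0543, -0.0149, -0.9984], [-0.2756, -0.9613, -0.0006], [-0.9597, 0.2752, -0.0563]]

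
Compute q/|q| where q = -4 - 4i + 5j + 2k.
-0.5121 - 0.5121i + 0.6402j + 0.2561k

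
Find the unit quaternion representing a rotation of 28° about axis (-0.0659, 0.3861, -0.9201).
0.9703 - 0.0159i + 0.0934j - 0.2226k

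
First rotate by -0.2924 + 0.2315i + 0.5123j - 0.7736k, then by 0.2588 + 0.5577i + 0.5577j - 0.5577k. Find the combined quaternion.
-0.9219 - 0.2489i + 0.2718j + 0.1195k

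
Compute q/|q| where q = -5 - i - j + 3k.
-0.8333 - 0.1667i - 0.1667j + 0.5k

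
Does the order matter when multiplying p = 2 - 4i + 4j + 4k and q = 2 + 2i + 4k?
Yes: pq = -4 + 12i + 32j + 8k ≠ -4 - 20i - 16j + 24k = qp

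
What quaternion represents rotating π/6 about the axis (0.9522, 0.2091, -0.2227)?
0.9659 + 0.2464i + 0.0541j - 0.0576k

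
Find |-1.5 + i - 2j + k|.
2.872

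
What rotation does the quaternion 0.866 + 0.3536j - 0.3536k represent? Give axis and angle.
axis = (0, √2/2, -√2/2), θ = π/3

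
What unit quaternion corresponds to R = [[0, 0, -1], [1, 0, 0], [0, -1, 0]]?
0.5 - 0.5i - 0.5j + 0.5k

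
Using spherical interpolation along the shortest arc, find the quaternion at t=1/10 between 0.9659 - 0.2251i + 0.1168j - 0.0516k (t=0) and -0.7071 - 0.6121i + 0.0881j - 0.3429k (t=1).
0.9857 - 0.1366i + 0.0984j - 0.007k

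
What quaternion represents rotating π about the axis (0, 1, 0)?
j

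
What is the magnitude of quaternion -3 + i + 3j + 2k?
√23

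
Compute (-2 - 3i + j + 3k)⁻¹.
-0.087 + 0.1304i - 0.0435j - 0.1304k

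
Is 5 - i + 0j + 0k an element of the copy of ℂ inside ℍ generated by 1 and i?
Yes. The quaternion 5 - i has j- and k-coefficients y = z = 0, so it lies in the complex subalgebra spanned by 1 and i.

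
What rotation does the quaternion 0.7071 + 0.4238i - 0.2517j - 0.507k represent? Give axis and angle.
axis = (0.5993, -0.356, -0.717), θ = π/2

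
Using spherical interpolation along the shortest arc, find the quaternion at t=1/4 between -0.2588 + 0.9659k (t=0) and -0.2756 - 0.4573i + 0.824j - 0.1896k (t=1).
-0.1325 + 0.1641i - 0.2957j + 0.9317k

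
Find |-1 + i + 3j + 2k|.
√15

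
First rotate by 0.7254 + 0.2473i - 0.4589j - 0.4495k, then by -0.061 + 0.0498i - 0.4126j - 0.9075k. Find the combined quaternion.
-0.6538 - 0.2099i - 0.4733j - 0.5517k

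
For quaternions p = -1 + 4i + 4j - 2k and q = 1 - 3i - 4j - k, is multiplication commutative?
No: pq = 25 - 5i + 18j - 5k ≠ 25 + 19i - 2j + 3k = qp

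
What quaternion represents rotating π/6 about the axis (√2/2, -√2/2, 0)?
0.9659 + 0.183i - 0.183j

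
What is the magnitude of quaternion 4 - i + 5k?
√42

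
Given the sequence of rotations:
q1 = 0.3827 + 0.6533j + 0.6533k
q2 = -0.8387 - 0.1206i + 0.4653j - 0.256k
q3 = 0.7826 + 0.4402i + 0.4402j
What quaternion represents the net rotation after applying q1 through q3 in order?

q2 · q1 = -0.4577 + 0.4251i - 0.2911j - 0.7247k
q3 · q2 · q1 = -0.4172 - 0.1878i - 0.1103j - 0.8824k
-0.4172 - 0.1878i - 0.1103j - 0.8824k


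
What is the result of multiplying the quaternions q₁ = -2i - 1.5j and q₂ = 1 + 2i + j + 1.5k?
5.5 - 4.25i + 1.5j + k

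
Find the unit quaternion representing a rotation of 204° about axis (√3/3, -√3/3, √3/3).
-0.2079 + 0.5647i - 0.5647j + 0.5647k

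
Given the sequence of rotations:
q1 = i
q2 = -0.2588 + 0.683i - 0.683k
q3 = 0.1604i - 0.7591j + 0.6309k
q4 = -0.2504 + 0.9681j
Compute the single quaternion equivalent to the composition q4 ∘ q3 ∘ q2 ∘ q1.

q2 · q1 = -0.683 - 0.2588i - 0.683j
q3 · q2 · q1 = -0.477 + 0.3214i + 0.3552j - 0.7369k
q4 · q3 · q2 · q1 = -0.2244 - 0.7939i - 0.5507j - 0.1266k
-0.2244 - 0.7939i - 0.5507j - 0.1266k


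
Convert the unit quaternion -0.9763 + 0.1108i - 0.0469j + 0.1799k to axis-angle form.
axis = (0.512, -0.2167, 0.8312), θ = 335°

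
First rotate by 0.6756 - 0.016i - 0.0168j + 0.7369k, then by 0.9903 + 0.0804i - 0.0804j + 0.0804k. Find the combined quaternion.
0.6097 - 0.0194i - 0.1315j + 0.7814k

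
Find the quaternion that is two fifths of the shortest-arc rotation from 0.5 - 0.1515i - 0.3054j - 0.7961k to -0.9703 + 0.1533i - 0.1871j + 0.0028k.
0.8078 - 0.1775i - 0.1207j - 0.549k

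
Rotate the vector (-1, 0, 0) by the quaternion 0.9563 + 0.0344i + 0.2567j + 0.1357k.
(-0.831, -0.277, 0.482)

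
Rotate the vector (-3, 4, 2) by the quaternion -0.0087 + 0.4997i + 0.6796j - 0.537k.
(3.084, -3.813, -2.226)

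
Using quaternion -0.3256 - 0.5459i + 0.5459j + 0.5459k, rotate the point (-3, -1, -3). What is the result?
(3.671, 2.325, 0.346)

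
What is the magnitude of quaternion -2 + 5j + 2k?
√33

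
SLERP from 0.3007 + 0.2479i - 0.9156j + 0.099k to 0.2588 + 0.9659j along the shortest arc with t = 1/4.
0.1634 + 0.1915i - 0.9648j + 0.0765k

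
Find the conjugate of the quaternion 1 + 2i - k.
1 - 2i + k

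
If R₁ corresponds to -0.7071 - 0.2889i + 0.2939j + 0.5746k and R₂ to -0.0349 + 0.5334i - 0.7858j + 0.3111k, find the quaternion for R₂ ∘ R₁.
0.231 - 0.91i + 0.149j - 0.3103k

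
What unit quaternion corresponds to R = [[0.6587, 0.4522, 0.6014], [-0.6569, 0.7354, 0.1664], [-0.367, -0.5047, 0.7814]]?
0.891 - 0.1883i + 0.2717j - 0.3112k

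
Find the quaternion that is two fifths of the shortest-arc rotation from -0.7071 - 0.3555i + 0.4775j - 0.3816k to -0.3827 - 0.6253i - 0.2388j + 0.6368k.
-0.7509 - 0.6147i + 0.2346j + 0.0568k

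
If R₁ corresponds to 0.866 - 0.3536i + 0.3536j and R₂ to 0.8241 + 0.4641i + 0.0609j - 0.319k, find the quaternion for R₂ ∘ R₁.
0.8562 + 0.2233i + 0.4569j - 0.0906k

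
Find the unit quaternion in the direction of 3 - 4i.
0.6 - 0.8i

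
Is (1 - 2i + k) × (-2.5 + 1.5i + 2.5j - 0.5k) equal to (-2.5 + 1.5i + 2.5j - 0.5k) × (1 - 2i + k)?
No: pq = 1 + 4i + 3j - 8k ≠ 1 + 9i + 2j + 2k = qp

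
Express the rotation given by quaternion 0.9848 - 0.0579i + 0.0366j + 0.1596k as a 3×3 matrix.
[[0.9464, -0.3186, 0.0536], [0.3101, 0.9424, 0.1257], [-0.0906, -0.1024, 0.9906]]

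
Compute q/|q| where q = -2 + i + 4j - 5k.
-0.2949 + 0.1474i + 0.5898j - 0.7372k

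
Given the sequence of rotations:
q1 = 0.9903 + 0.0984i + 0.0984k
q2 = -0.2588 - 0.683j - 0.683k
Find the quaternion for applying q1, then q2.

q2 · q1 = -0.1891 - 0.0927i - 0.7436j - 0.6346k
-0.1891 - 0.0927i - 0.7436j - 0.6346k


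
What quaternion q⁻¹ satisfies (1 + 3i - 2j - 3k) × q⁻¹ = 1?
0.0435 - 0.1304i + 0.087j + 0.1304k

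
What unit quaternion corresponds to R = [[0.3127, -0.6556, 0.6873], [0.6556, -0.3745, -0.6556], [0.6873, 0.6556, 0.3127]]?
0.5592 + 0.5862i + 0.5862k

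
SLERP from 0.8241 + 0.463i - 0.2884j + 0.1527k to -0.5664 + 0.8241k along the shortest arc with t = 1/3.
0.8769 + 0.3585i - 0.2233j - 0.2293k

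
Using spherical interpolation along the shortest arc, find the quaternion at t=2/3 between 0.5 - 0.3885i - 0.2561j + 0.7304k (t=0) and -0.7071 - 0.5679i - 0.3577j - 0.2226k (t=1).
0.7949 + 0.2836i + 0.1735j + 0.5075k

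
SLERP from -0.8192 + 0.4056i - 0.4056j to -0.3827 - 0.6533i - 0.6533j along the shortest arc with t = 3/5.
-0.6892 - 0.2645i - 0.6746j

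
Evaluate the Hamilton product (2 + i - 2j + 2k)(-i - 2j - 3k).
3 + 8i - 3j - 10k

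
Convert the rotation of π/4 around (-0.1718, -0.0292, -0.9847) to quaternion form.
0.9239 - 0.0657i - 0.0112j - 0.3768k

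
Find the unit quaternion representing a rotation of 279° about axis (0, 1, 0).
-0.7604 + 0.6494j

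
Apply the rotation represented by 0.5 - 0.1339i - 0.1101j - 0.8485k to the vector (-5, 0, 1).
(2.438, 4.416, -0.747)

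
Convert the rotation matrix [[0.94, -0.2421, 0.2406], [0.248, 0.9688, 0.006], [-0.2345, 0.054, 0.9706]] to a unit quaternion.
0.9848 + 0.0122i + 0.1206j + 0.1244k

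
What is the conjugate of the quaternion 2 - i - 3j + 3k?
2 + i + 3j - 3k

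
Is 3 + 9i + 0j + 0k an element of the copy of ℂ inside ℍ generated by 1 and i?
Yes. The quaternion 3 + 9i has j- and k-coefficients y = z = 0, so it lies in the complex subalgebra spanned by 1 and i.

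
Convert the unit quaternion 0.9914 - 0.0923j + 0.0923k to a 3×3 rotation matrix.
[[0.9659, -0.183, -0.183], [0.183, 0.983, -0.017], [0.183, -0.017, 0.983]]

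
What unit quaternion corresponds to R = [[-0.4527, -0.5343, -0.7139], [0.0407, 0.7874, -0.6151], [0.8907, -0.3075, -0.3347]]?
-0.5 - 0.1538i + 0.8023j - 0.2875k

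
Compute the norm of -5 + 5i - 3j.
√59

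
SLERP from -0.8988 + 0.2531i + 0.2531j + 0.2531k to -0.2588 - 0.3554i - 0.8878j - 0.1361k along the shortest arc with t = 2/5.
-0.5499 + 0.3918i + 0.6863j + 0.2705k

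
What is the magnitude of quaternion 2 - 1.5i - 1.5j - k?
3.082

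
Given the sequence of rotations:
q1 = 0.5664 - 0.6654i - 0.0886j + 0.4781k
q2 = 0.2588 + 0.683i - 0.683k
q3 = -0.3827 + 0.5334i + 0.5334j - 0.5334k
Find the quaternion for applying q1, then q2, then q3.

q2 · q1 = 0.9276 + 0.1541i + 0.105j - 0.3236k
q3 · q2 · q1 = -0.6658 + 0.3192i + 0.545j - 0.3971k
-0.6658 + 0.3192i + 0.545j - 0.3971k


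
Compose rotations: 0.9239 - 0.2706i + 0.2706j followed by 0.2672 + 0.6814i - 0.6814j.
0.6156 + 0.5572i - 0.5572j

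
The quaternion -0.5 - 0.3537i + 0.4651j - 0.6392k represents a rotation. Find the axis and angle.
axis = (-0.4084, 0.5371, -0.7381), θ = 4π/3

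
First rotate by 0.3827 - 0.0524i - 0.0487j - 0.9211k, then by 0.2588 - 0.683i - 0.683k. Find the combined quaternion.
-0.5659 - 0.3082i - 0.6059j - 0.4665k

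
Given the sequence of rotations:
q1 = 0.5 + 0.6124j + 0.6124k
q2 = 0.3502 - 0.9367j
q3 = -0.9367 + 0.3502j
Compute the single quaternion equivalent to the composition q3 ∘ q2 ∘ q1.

q2 · q1 = 0.7487 - 0.5736i - 0.2539j + 0.2145k
q3 · q2 · q1 = -0.6124 + 0.6124i + 0.5j
-0.6124 + 0.6124i + 0.5j


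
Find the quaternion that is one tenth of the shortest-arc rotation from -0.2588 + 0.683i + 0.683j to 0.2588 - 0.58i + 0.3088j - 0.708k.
-0.2828 + 0.7324i + 0.6119j + 0.096k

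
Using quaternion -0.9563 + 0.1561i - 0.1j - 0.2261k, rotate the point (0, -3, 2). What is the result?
(1.632, -1.86, 2.623)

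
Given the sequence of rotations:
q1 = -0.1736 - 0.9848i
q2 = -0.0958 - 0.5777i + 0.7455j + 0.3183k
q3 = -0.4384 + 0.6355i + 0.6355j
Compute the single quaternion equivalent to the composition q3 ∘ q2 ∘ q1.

q2 · q1 = -0.5523 + 0.1946i - 0.4429j + 0.6789k
q3 · q2 · q1 = 0.3999 - 0.0049i - 0.5883j - 0.7028k
0.3999 - 0.0049i - 0.5883j - 0.7028k


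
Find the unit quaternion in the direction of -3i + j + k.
-0.9045i + 0.3015j + 0.3015k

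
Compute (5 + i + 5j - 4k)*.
5 - i - 5j + 4k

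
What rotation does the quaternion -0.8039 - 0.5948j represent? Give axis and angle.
axis = (0, -1, 0), θ = 287°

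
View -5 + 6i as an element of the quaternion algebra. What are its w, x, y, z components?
-5 + 6i + 0j + 0k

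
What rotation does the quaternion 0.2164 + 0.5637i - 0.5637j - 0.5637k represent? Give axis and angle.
axis = (√3/3, -√3/3, -√3/3), θ = 155°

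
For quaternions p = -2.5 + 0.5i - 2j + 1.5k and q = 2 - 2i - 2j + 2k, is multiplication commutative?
No: pq = -11 + 5i - 3j - 7k ≠ -11 + 7i + 5j + 3k = qp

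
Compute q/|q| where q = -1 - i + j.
-0.5774 - 0.5774i + 0.5774j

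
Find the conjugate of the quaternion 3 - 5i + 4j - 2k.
3 + 5i - 4j + 2k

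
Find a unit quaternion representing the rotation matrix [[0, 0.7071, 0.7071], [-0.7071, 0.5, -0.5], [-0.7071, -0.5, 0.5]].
0.7071 + 0.5j - 0.5k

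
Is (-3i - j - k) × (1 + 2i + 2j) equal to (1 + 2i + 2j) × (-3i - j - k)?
No: pq = 8 - i - 3j - 5k ≠ 8 - 5i + j + 3k = qp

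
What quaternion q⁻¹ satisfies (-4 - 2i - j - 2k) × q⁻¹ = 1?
-0.16 + 0.08i + 0.04j + 0.08k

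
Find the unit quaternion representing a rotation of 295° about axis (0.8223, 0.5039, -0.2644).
-0.8434 + 0.4418i + 0.2707j - 0.1421k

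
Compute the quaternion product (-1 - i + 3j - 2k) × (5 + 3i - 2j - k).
2 - 15i + 10j - 16k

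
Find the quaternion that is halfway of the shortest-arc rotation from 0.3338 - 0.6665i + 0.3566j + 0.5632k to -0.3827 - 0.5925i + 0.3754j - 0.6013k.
-0.0335 - 0.8637i + 0.5022j - 0.0261k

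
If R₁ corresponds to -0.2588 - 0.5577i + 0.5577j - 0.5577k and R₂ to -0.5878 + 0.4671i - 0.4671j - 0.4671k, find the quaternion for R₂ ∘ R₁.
0.4126 + 0.7279i + 0.3141j + 0.4487k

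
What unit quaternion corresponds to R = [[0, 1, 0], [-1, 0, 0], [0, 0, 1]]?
0.7071 - 0.7071k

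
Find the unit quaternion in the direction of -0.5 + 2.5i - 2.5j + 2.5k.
-0.1147 + 0.5735i - 0.5735j + 0.5735k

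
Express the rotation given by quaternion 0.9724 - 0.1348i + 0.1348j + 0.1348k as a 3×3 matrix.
[[0.9273, -0.2985, 0.2258], [0.2258, 0.9273, 0.2985], [-0.2985, -0.2258, 0.9273]]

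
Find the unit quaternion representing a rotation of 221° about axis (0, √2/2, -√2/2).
-0.3502 + 0.6623j - 0.6623k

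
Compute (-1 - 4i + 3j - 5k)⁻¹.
-0.0196 + 0.0784i - 0.0588j + 0.098k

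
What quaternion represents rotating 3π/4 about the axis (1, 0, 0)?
0.3827 + 0.9239i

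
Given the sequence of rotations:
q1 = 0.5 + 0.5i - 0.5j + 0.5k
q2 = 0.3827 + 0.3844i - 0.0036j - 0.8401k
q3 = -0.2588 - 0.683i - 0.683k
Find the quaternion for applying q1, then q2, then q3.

q2 · q1 = 0.4174 - 0.0383i - 0.8054j - 0.4191k
q3 · q2 · q1 = -0.4204 - 0.8253i - 0.0516j + 0.3735k
-0.4204 - 0.8253i - 0.0516j + 0.3735k


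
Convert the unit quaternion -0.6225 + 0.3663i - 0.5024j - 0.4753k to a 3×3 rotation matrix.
[[0.0434, -0.9598, 0.2773], [0.2237, 0.2798, 0.9336], [-0.9737, 0.0215, 0.2268]]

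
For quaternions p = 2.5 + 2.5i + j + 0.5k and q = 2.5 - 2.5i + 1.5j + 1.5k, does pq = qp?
No: pq = 10.25 + 0.75i + 1.25j + 11.25k ≠ 10.25 - 0.75i + 11.25j - 1.25k = qp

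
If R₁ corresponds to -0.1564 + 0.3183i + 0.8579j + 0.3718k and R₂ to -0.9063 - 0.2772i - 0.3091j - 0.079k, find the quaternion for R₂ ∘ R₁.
0.5245 - 0.2923i - 0.6513j - 0.464k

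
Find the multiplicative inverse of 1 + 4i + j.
0.0556 - 0.2222i - 0.0556j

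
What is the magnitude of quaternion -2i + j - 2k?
3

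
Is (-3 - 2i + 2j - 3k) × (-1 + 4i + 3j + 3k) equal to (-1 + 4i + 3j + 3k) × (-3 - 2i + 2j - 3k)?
No: pq = 14 + 5i - 17j - 20k ≠ 14 - 25i - 5j + 8k = qp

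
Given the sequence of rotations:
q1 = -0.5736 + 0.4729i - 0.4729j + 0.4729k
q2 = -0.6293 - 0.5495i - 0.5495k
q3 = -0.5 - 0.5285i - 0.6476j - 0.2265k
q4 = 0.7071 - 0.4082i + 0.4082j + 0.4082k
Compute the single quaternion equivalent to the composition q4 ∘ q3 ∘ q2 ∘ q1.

q2 · q1 = 0.8807 - 0.2423i + 0.2976j + 0.2775k
q3 · q2 · q1 = -0.3128 - 0.4566i - 0.5176j - 0.6524k
q4 · q3 · q2 · q1 = 0.07 - 0.2502i - 0.9464j - 0.1913k
0.07 - 0.2502i - 0.9464j - 0.1913k


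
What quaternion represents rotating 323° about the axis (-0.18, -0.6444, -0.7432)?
-0.9483 - 0.0571i - 0.2045j - 0.2358k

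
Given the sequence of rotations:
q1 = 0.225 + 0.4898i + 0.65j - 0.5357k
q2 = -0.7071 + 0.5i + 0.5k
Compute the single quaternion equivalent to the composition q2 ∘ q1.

q2 · q1 = -0.1361 - 0.5588i + 0.0531j + 0.8163k
-0.1361 - 0.5588i + 0.0531j + 0.8163k


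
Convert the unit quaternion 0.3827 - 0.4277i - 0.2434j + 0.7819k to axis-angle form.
axis = (-0.4629, -0.2635, 0.8463), θ = 3π/4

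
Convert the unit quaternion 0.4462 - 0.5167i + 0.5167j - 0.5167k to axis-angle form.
axis = (-√3/3, √3/3, -√3/3), θ = 127°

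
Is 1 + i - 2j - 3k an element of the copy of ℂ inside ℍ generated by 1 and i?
No. The quaternion 1 + i - 2j - 3k has j-coefficient y = -2 and k-coefficient z = -3, not both zero, so it does not lie in the complex subalgebra spanned by 1 and i.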